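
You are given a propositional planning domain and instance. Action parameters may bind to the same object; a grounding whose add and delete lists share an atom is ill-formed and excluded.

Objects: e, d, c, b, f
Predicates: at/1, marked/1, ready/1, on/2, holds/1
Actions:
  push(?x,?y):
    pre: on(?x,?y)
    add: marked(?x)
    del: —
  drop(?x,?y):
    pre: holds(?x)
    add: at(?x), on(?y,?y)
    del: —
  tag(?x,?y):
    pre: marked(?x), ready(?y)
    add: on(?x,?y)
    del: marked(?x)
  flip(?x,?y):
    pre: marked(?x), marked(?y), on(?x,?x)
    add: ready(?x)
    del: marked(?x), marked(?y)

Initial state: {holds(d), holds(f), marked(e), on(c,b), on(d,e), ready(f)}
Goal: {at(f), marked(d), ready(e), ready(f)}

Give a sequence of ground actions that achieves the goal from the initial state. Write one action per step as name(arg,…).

1. push(d,e)  →  {holds(d), holds(f), marked(d), marked(e), on(c,b), on(d,e), ready(f)}
2. drop(f,e)  →  {at(f), holds(d), holds(f), marked(d), marked(e), on(c,b), on(d,e), on(e,e), ready(f)}
3. flip(e,e)  →  {at(f), holds(d), holds(f), marked(d), on(c,b), on(d,e), on(e,e), ready(e), ready(f)}

push(d,e); drop(f,e); flip(e,e)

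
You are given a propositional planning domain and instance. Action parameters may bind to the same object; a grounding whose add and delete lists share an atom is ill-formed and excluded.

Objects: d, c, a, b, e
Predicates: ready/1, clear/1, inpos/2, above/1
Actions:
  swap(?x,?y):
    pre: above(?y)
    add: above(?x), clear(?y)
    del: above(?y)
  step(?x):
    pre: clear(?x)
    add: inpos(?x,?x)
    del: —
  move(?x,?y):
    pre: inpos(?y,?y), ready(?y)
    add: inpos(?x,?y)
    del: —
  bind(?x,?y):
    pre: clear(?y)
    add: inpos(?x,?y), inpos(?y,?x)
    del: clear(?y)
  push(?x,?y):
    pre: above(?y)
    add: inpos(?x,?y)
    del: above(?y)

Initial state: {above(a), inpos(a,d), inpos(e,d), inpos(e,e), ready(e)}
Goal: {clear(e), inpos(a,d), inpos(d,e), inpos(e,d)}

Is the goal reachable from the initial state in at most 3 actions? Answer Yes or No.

Yes

1. swap(e,a)  →  {above(e), clear(a), inpos(a,d), inpos(e,d), inpos(e,e), ready(e)}
2. swap(d,e)  →  {above(d), clear(a), clear(e), inpos(a,d), inpos(e,d), inpos(e,e), ready(e)}
3. move(d,e)  →  {above(d), clear(a), clear(e), inpos(a,d), inpos(d,e), inpos(e,d), inpos(e,e), ready(e)}
optimal plan length = 3; 3 ≤ 3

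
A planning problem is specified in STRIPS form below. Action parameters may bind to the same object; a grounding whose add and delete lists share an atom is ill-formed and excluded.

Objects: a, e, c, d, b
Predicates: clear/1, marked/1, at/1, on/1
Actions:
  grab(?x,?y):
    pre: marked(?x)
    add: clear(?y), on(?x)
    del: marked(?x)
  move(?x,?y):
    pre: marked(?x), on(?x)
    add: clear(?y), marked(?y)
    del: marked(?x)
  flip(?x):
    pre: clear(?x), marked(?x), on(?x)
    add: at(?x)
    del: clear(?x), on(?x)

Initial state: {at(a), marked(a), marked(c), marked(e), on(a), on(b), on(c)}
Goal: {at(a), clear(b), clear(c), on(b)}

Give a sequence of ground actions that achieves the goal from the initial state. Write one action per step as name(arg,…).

1. grab(a,c)  →  {at(a), clear(c), marked(c), marked(e), on(a), on(b), on(c)}
2. grab(e,b)  →  {at(a), clear(b), clear(c), marked(c), on(a), on(b), on(c), on(e)}

grab(a,c); grab(e,b)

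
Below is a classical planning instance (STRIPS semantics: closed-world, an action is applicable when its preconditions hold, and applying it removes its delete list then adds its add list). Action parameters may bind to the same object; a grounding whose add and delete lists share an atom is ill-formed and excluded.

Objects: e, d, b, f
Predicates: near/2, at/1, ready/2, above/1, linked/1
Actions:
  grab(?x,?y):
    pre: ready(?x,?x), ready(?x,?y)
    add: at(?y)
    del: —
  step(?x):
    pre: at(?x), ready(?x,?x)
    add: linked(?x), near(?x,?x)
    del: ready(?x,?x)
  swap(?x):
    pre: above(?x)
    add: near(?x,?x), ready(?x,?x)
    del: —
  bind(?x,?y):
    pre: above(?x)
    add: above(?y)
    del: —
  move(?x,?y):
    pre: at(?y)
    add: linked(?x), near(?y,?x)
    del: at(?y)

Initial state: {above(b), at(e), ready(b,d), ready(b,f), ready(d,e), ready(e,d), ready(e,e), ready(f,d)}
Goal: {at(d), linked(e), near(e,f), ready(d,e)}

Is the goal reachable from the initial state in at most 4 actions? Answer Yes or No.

1. grab(e,d)  →  {above(b), at(d), at(e), ready(b,d), ready(b,f), ready(d,e), ready(e,d), ready(e,e), ready(f,d)}
2. step(e)  →  {above(b), at(d), at(e), linked(e), near(e,e), ready(b,d), ready(b,f), ready(d,e), ready(e,d), ready(f,d)}
3. move(f,e)  →  {above(b), at(d), linked(e), linked(f), near(e,e), near(e,f), ready(b,d), ready(b,f), ready(d,e), ready(e,d), ready(f,d)}
optimal plan length = 3; 3 ≤ 4

Yes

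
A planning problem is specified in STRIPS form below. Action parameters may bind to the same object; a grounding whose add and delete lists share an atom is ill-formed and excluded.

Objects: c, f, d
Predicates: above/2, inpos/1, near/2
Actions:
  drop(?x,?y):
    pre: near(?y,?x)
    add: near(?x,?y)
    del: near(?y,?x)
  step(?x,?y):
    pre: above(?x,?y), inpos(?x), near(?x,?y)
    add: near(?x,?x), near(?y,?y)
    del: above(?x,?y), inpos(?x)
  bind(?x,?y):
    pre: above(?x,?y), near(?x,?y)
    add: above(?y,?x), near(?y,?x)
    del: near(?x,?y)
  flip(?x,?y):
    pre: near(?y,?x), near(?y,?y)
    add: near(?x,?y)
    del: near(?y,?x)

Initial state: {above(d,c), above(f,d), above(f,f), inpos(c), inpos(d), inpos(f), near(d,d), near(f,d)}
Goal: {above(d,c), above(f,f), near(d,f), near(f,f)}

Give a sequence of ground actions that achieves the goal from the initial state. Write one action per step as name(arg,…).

1. step(f,d)  →  {above(d,c), above(f,f), inpos(c), inpos(d), near(d,d), near(f,d), near(f,f)}
2. drop(d,f)  →  {above(d,c), above(f,f), inpos(c), inpos(d), near(d,d), near(d,f), near(f,f)}

step(f,d); drop(d,f)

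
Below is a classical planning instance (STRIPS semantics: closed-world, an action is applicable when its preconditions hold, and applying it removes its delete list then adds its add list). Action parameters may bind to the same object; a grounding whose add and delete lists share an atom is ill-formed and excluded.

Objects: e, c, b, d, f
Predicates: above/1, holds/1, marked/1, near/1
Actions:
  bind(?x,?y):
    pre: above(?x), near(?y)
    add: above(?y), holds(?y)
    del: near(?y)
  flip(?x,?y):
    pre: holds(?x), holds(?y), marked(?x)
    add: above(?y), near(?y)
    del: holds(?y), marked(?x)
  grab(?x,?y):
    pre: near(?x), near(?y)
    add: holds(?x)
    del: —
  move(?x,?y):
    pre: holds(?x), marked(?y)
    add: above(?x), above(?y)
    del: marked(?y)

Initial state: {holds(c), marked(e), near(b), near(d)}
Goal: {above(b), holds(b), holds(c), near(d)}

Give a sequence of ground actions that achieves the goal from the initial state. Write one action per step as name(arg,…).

1. grab(b,b)  →  {holds(b), holds(c), marked(e), near(b), near(d)}
2. move(b,e)  →  {above(b), above(e), holds(b), holds(c), near(b), near(d)}

grab(b,b); move(b,e)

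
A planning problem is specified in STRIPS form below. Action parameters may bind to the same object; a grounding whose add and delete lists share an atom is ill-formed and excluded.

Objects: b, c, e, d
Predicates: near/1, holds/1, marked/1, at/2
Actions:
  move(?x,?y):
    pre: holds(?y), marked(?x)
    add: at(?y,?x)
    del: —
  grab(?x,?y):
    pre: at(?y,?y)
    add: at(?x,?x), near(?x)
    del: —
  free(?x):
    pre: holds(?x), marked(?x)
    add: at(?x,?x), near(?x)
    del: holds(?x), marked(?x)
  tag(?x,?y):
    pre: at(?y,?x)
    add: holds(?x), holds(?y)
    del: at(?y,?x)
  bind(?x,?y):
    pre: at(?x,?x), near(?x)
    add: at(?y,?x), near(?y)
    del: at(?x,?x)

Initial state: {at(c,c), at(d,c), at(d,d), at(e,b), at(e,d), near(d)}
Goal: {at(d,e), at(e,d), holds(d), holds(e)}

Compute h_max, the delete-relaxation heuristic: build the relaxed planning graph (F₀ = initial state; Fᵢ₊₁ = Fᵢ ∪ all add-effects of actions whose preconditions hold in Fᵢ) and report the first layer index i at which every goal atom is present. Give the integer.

F0 = init (6 atoms)
F1 = F0 ∪ {at(b,b), at(b,d), at(c,d), at(e,e), holds(b), holds(c), holds(d), holds(e), near(b), near(c), near(e)}  (17 atoms)
F2 = F1 ∪ {at(b,c), at(b,e), at(c,b), at(c,e), at(d,b), at(d,e), at(e,c)}  (24 atoms)
goal ⊆ F2  ⇒  h_max = 2

2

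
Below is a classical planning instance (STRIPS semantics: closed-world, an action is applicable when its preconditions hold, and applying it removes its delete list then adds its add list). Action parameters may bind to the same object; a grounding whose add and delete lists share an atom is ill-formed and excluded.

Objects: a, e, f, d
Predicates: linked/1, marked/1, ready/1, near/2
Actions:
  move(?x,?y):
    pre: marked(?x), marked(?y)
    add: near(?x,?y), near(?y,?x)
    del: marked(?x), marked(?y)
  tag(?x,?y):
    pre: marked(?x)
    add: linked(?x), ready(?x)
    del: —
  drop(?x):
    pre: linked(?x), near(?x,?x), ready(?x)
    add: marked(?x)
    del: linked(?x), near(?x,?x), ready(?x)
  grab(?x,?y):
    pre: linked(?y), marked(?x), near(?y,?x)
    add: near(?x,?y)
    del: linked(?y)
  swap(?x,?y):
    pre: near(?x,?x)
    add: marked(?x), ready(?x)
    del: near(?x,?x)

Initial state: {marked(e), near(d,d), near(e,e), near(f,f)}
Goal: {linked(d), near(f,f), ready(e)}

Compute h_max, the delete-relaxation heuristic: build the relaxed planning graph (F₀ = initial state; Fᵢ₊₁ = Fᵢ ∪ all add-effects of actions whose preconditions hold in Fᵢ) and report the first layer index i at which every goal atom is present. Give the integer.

F0 = init (4 atoms)
F1 = F0 ∪ {linked(e), marked(d), marked(f), ready(d), ready(e), ready(f)}  (10 atoms)
F2 = F1 ∪ {linked(d), linked(f), near(d,e), near(d,f), near(e,d), near(e,f), near(f,d), near(f,e)}  (18 atoms)
goal ⊆ F2  ⇒  h_max = 2

2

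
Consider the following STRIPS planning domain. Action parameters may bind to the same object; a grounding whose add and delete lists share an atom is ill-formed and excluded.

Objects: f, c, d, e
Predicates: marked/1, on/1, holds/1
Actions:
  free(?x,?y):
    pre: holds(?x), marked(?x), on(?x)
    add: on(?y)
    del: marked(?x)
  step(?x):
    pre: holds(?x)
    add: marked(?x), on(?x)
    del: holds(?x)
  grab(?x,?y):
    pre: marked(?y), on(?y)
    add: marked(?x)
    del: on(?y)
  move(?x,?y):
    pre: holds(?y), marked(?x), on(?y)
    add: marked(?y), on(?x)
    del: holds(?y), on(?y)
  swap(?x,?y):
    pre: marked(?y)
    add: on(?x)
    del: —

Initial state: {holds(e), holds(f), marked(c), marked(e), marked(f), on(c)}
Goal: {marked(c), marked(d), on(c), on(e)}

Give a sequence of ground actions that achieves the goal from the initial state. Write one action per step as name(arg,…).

1. step(f)  →  {holds(e), marked(c), marked(e), marked(f), on(c), on(f)}
2. step(e)  →  {marked(c), marked(e), marked(f), on(c), on(e), on(f)}
3. grab(d,f)  →  {marked(c), marked(d), marked(e), marked(f), on(c), on(e)}

step(f); step(e); grab(d,f)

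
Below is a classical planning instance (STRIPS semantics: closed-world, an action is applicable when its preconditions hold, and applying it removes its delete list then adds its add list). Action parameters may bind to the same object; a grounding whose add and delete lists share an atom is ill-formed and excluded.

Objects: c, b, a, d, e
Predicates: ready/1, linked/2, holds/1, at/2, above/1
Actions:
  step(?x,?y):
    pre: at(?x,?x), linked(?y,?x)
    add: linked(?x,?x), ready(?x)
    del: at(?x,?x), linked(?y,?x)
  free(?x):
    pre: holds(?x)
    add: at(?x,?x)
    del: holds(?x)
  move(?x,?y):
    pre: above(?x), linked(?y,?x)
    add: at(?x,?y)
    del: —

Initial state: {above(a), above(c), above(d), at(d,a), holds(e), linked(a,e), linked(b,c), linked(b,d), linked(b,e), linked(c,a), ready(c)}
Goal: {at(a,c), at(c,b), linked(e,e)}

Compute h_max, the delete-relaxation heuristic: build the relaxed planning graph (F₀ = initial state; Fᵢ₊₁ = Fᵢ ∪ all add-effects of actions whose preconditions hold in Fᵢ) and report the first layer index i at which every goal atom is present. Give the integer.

2

F0 = init (11 atoms)
F1 = F0 ∪ {at(a,c), at(c,b), at(d,b), at(e,e)}  (15 atoms)
F2 = F1 ∪ {linked(e,e), ready(e)}  (17 atoms)
goal ⊆ F2  ⇒  h_max = 2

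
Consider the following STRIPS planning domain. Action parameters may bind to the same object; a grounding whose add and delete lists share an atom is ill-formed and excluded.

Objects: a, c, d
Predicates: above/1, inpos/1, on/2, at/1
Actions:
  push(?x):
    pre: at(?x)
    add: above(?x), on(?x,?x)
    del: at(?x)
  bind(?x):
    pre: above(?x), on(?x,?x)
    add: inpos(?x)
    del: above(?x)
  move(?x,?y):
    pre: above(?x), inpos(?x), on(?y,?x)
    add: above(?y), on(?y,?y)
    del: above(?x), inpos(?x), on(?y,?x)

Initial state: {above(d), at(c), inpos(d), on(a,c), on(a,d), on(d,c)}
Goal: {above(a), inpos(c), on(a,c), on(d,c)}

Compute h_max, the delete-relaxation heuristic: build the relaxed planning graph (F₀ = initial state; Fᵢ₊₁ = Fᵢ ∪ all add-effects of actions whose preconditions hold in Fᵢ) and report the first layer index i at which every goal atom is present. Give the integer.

F0 = init (6 atoms)
F1 = F0 ∪ {above(a), above(c), on(a,a), on(c,c)}  (10 atoms)
F2 = F1 ∪ {inpos(a), inpos(c)}  (12 atoms)
goal ⊆ F2  ⇒  h_max = 2

2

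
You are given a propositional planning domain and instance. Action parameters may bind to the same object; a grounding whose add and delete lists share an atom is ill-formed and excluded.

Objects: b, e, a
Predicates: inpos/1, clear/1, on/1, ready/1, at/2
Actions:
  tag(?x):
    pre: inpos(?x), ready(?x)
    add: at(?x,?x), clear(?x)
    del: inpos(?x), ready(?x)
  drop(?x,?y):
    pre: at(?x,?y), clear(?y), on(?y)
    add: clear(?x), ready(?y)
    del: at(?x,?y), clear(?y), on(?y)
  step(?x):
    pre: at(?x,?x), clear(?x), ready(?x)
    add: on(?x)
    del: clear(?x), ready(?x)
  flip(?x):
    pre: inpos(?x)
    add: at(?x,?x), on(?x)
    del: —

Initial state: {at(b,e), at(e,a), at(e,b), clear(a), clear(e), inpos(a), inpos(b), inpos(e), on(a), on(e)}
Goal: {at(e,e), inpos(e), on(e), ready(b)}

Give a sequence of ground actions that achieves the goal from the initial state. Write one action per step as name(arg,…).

1. drop(b,e)  →  {at(e,a), at(e,b), clear(a), clear(b), inpos(a), inpos(b), inpos(e), on(a), ready(e)}
2. flip(b)  →  {at(b,b), at(e,a), at(e,b), clear(a), clear(b), inpos(a), inpos(b), inpos(e), on(a), on(b), ready(e)}
3. drop(e,b)  →  {at(b,b), at(e,a), clear(a), clear(e), inpos(a), inpos(b), inpos(e), on(a), ready(b), ready(e)}
4. flip(e)  →  {at(b,b), at(e,a), at(e,e), clear(a), clear(e), inpos(a), inpos(b), inpos(e), on(a), on(e), ready(b), ready(e)}

drop(b,e); flip(b); drop(e,b); flip(e)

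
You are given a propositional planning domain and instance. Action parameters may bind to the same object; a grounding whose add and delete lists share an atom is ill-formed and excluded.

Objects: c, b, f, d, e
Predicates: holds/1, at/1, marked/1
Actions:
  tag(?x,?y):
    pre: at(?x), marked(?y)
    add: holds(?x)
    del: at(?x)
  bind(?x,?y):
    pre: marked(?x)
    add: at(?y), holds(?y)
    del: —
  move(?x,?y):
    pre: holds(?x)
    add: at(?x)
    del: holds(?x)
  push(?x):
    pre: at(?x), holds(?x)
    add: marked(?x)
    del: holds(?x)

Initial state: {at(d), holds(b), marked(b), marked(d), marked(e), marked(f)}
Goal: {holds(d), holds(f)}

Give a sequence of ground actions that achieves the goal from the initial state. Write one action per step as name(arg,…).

tag(d,b); bind(b,f)

1. tag(d,b)  →  {holds(b), holds(d), marked(b), marked(d), marked(e), marked(f)}
2. bind(b,f)  →  {at(f), holds(b), holds(d), holds(f), marked(b), marked(d), marked(e), marked(f)}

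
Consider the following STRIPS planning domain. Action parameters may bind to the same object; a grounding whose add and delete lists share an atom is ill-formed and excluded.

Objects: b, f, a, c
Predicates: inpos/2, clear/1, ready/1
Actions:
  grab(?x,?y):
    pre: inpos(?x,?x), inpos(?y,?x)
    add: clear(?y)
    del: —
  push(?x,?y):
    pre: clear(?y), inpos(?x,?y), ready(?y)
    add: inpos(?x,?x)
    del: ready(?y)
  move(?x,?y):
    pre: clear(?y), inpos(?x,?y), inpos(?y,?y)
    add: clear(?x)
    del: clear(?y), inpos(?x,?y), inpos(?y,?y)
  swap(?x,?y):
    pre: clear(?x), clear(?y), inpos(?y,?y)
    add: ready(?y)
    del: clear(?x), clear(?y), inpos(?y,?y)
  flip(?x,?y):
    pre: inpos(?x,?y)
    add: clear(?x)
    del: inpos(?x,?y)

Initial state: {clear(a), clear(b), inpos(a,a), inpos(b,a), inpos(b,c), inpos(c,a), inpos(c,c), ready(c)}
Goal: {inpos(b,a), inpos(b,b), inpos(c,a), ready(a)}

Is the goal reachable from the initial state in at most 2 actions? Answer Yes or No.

1. grab(a,c)  →  {clear(a), clear(b), clear(c), inpos(a,a), inpos(b,a), inpos(b,c), inpos(c,a), inpos(c,c), ready(c)}
2. push(b,c)  →  {clear(a), clear(b), clear(c), inpos(a,a), inpos(b,a), inpos(b,b), inpos(b,c), inpos(c,a), inpos(c,c)}
3. swap(b,a)  →  {clear(c), inpos(b,a), inpos(b,b), inpos(b,c), inpos(c,a), inpos(c,c), ready(a)}
optimal plan length = 3; 3 > 2

No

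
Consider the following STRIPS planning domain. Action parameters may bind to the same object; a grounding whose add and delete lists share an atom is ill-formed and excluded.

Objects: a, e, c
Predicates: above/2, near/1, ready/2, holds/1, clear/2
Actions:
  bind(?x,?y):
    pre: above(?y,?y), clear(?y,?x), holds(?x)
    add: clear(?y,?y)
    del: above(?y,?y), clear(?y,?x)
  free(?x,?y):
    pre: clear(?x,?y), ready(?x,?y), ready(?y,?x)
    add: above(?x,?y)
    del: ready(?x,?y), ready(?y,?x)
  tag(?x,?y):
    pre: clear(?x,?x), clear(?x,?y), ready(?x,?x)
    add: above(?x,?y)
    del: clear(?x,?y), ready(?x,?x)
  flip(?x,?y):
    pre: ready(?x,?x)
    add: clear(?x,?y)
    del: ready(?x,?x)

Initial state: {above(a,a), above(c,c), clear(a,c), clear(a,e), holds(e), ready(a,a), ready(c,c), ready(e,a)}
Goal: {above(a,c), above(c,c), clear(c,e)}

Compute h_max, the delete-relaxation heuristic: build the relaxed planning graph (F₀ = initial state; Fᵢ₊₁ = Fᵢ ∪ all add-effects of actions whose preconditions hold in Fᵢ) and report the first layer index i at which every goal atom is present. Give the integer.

F0 = init (8 atoms)
F1 = F0 ∪ {clear(a,a), clear(c,a), clear(c,c), clear(c,e)}  (12 atoms)
F2 = F1 ∪ {above(a,c), above(a,e), above(c,a), above(c,e)}  (16 atoms)
goal ⊆ F2  ⇒  h_max = 2

2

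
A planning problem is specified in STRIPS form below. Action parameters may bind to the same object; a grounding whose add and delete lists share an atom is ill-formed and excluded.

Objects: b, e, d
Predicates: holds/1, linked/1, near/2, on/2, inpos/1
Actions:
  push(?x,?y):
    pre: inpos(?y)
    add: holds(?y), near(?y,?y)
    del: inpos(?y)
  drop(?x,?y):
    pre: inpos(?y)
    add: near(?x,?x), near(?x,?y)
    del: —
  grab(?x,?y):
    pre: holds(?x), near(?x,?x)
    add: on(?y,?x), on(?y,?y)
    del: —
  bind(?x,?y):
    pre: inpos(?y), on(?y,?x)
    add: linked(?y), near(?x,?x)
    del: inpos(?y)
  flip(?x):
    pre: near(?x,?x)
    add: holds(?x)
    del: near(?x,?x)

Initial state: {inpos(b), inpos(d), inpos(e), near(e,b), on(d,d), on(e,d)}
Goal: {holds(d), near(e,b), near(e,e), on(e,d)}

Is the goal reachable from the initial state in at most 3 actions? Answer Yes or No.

Yes

1. push(b,e)  →  {holds(e), inpos(b), inpos(d), near(e,b), near(e,e), on(d,d), on(e,d)}
2. push(b,d)  →  {holds(d), holds(e), inpos(b), near(d,d), near(e,b), near(e,e), on(d,d), on(e,d)}
optimal plan length = 2; 2 ≤ 3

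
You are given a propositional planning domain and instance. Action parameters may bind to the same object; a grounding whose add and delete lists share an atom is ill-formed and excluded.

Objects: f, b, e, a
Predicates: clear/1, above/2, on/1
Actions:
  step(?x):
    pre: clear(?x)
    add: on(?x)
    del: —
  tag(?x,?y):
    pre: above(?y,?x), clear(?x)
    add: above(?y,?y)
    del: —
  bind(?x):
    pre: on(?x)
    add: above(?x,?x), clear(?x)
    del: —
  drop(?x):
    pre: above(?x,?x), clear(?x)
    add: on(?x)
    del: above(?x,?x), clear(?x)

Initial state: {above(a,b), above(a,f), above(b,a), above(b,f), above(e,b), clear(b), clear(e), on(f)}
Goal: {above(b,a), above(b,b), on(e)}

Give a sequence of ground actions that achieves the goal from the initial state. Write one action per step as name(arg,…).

1. step(b)  →  {above(a,b), above(a,f), above(b,a), above(b,f), above(e,b), clear(b), clear(e), on(b), on(f)}
2. step(e)  →  {above(a,b), above(a,f), above(b,a), above(b,f), above(e,b), clear(b), clear(e), on(b), on(e), on(f)}
3. bind(b)  →  {above(a,b), above(a,f), above(b,a), above(b,b), above(b,f), above(e,b), clear(b), clear(e), on(b), on(e), on(f)}

step(b); step(e); bind(b)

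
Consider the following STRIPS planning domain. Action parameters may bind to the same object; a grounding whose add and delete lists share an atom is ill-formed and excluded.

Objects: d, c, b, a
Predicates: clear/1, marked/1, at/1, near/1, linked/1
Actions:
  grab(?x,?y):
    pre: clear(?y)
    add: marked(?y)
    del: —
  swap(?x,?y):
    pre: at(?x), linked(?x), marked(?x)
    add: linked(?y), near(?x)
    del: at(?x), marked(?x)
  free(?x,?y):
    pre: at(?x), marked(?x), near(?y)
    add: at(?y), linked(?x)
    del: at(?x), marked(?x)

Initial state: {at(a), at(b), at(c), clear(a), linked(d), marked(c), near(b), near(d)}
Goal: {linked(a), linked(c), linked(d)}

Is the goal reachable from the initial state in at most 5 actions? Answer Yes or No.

Yes

1. grab(d,a)  →  {at(a), at(b), at(c), clear(a), linked(d), marked(a), marked(c), near(b), near(d)}
2. free(c,d)  →  {at(a), at(b), at(d), clear(a), linked(c), linked(d), marked(a), near(b), near(d)}
3. free(a,d)  →  {at(b), at(d), clear(a), linked(a), linked(c), linked(d), near(b), near(d)}
optimal plan length = 3; 3 ≤ 5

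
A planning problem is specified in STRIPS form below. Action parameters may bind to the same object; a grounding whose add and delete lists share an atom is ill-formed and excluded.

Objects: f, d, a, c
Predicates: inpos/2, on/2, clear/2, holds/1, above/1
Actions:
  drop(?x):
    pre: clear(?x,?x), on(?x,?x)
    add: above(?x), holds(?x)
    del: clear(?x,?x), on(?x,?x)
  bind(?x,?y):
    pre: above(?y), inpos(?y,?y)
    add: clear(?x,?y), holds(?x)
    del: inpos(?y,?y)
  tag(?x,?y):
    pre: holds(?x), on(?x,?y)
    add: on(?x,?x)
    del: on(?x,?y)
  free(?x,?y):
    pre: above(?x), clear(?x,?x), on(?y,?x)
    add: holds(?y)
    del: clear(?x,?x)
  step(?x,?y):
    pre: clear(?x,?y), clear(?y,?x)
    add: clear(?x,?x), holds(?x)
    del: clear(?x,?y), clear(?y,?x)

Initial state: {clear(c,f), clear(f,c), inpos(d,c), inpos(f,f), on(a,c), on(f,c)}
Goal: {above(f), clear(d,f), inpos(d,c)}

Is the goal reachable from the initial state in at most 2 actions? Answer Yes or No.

1. step(f,c)  →  {clear(f,f), holds(f), inpos(d,c), inpos(f,f), on(a,c), on(f,c)}
2. tag(f,c)  →  {clear(f,f), holds(f), inpos(d,c), inpos(f,f), on(a,c), on(f,f)}
3. drop(f)  →  {above(f), holds(f), inpos(d,c), inpos(f,f), on(a,c)}
4. bind(d,f)  →  {above(f), clear(d,f), holds(d), holds(f), inpos(d,c), on(a,c)}
optimal plan length = 4; 4 > 2

No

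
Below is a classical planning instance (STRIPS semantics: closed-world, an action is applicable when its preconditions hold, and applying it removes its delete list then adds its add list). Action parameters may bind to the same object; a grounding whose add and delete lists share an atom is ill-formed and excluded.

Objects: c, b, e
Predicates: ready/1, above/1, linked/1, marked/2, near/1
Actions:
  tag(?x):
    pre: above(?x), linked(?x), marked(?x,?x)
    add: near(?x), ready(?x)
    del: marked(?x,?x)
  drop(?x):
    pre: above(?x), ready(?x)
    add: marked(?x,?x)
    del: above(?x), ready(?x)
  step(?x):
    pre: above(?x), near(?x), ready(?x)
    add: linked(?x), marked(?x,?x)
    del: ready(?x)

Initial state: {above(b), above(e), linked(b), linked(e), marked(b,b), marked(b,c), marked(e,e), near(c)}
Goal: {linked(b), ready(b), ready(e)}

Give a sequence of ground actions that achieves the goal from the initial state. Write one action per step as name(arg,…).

tag(b); tag(e)

1. tag(b)  →  {above(b), above(e), linked(b), linked(e), marked(b,c), marked(e,e), near(b), near(c), ready(b)}
2. tag(e)  →  {above(b), above(e), linked(b), linked(e), marked(b,c), near(b), near(c), near(e), ready(b), ready(e)}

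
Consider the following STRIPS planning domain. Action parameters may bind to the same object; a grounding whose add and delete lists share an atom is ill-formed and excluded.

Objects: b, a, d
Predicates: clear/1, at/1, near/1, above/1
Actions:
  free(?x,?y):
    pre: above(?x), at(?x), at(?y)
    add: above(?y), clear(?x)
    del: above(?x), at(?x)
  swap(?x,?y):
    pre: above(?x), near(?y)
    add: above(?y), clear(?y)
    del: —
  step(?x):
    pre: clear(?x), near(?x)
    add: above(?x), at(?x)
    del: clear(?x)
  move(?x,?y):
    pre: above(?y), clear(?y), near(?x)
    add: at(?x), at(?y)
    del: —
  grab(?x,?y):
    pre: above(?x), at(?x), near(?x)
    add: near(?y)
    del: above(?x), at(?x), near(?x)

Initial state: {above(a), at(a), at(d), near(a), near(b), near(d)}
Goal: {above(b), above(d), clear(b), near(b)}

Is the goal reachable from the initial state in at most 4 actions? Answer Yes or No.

1. free(a,d)  →  {above(d), at(d), clear(a), near(a), near(b), near(d)}
2. swap(d,b)  →  {above(b), above(d), at(d), clear(a), clear(b), near(a), near(b), near(d)}
optimal plan length = 2; 2 ≤ 4

Yes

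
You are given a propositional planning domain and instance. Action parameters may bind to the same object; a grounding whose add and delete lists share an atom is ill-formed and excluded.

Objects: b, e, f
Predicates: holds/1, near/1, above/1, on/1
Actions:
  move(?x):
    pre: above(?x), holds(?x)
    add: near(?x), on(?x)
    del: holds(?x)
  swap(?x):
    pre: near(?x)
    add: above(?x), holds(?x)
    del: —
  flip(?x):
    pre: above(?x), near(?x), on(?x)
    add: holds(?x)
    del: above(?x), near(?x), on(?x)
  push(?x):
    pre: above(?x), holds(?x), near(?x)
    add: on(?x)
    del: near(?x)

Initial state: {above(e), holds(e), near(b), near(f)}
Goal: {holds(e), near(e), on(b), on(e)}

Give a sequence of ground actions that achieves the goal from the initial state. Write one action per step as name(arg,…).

1. move(e)  →  {above(e), near(b), near(e), near(f), on(e)}
2. swap(b)  →  {above(b), above(e), holds(b), near(b), near(e), near(f), on(e)}
3. move(b)  →  {above(b), above(e), near(b), near(e), near(f), on(b), on(e)}
4. swap(e)  →  {above(b), above(e), holds(e), near(b), near(e), near(f), on(b), on(e)}

move(e); swap(b); move(b); swap(e)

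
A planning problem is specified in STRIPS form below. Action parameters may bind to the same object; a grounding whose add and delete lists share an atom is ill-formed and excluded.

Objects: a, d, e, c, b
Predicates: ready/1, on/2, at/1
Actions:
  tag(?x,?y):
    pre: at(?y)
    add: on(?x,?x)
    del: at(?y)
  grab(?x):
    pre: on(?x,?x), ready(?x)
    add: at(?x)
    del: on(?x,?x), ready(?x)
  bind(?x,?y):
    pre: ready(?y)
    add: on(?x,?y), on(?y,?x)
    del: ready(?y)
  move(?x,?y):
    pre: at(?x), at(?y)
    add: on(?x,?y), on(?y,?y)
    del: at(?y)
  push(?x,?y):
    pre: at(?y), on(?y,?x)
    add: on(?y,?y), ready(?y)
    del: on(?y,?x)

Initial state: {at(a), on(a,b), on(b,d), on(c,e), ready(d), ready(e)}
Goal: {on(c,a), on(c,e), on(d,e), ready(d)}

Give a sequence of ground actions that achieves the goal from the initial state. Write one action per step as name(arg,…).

bind(d,e); push(b,a); bind(c,a)

1. bind(d,e)  →  {at(a), on(a,b), on(b,d), on(c,e), on(d,e), on(e,d), ready(d)}
2. push(b,a)  →  {at(a), on(a,a), on(b,d), on(c,e), on(d,e), on(e,d), ready(a), ready(d)}
3. bind(c,a)  →  {at(a), on(a,a), on(a,c), on(b,d), on(c,a), on(c,e), on(d,e), on(e,d), ready(d)}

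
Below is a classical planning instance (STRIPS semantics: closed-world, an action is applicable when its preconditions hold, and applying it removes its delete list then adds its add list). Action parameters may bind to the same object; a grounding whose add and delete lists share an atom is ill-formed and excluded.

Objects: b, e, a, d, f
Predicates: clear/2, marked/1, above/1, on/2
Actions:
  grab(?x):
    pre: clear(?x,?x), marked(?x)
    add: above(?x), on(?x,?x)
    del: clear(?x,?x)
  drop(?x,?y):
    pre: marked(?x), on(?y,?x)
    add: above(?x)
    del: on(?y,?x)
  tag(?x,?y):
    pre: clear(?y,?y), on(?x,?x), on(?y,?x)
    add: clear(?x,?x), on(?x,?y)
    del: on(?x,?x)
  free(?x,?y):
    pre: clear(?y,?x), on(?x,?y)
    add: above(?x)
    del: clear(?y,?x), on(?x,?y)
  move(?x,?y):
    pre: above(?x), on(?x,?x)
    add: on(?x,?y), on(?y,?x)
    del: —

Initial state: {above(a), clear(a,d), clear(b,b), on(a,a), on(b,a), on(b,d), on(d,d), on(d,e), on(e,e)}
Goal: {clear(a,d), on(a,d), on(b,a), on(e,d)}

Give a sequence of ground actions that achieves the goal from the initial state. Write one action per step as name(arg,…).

tag(d,b); tag(e,d); move(a,d)

1. tag(d,b)  →  {above(a), clear(a,d), clear(b,b), clear(d,d), on(a,a), on(b,a), on(b,d), on(d,b), on(d,e), on(e,e)}
2. tag(e,d)  →  {above(a), clear(a,d), clear(b,b), clear(d,d), clear(e,e), on(a,a), on(b,a), on(b,d), on(d,b), on(d,e), on(e,d)}
3. move(a,d)  →  {above(a), clear(a,d), clear(b,b), clear(d,d), clear(e,e), on(a,a), on(a,d), on(b,a), on(b,d), on(d,a), on(d,b), on(d,e), on(e,d)}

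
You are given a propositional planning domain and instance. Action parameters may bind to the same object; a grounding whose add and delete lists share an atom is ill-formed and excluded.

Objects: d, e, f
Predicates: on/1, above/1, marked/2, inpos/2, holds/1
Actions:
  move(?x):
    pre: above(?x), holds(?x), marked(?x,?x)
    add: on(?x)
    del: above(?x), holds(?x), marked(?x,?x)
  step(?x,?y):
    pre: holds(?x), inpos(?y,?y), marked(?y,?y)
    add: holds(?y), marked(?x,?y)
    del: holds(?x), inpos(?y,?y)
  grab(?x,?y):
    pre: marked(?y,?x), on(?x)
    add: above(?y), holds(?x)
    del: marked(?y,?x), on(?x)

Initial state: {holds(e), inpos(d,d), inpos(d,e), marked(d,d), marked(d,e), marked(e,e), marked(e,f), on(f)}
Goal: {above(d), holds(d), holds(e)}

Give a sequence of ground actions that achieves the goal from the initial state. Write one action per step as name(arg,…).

grab(f,e); move(e); step(f,d); grab(e,d)

1. grab(f,e)  →  {above(e), holds(e), holds(f), inpos(d,d), inpos(d,e), marked(d,d), marked(d,e), marked(e,e)}
2. move(e)  →  {holds(f), inpos(d,d), inpos(d,e), marked(d,d), marked(d,e), on(e)}
3. step(f,d)  →  {holds(d), inpos(d,e), marked(d,d), marked(d,e), marked(f,d), on(e)}
4. grab(e,d)  →  {above(d), holds(d), holds(e), inpos(d,e), marked(d,d), marked(f,d)}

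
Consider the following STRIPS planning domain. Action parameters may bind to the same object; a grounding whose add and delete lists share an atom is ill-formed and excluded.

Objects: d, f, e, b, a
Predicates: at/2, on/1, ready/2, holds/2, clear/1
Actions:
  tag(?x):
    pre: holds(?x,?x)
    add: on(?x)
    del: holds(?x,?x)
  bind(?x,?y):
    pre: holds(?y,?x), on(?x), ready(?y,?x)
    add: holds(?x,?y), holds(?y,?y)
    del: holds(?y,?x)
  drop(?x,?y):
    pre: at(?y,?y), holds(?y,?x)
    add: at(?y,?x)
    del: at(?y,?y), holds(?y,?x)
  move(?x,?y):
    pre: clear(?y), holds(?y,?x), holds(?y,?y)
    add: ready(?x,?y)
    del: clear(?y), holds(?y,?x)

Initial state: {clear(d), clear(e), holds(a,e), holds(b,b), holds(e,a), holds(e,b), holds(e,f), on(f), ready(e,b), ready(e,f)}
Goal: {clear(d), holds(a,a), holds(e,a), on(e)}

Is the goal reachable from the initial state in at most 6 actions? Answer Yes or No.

Yes

1. bind(f,e)  →  {clear(d), clear(e), holds(a,e), holds(b,b), holds(e,a), holds(e,b), holds(e,e), holds(f,e), on(f), ready(e,b), ready(e,f)}
2. move(a,e)  →  {clear(d), holds(a,e), holds(b,b), holds(e,b), holds(e,e), holds(f,e), on(f), ready(a,e), ready(e,b), ready(e,f)}
3. tag(e)  →  {clear(d), holds(a,e), holds(b,b), holds(e,b), holds(f,e), on(e), on(f), ready(a,e), ready(e,b), ready(e,f)}
4. bind(e,a)  →  {clear(d), holds(a,a), holds(b,b), holds(e,a), holds(e,b), holds(f,e), on(e), on(f), ready(a,e), ready(e,b), ready(e,f)}
optimal plan length = 4; 4 ≤ 6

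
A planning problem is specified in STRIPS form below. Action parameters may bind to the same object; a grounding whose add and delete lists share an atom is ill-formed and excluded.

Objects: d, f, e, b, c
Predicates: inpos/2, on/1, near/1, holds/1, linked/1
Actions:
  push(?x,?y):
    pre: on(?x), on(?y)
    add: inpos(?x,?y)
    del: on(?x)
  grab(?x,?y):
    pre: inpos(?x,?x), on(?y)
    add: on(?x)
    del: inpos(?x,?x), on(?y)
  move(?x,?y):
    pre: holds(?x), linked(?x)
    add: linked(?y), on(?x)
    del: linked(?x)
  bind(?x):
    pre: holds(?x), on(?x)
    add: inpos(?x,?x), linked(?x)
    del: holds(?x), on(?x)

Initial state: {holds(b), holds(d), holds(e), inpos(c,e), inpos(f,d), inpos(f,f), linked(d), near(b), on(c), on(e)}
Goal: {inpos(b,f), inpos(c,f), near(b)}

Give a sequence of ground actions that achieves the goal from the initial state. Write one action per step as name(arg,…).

grab(f,e); push(c,f); move(d,b); move(b,d); push(b,f)

1. grab(f,e)  →  {holds(b), holds(d), holds(e), inpos(c,e), inpos(f,d), linked(d), near(b), on(c), on(f)}
2. push(c,f)  →  {holds(b), holds(d), holds(e), inpos(c,e), inpos(c,f), inpos(f,d), linked(d), near(b), on(f)}
3. move(d,b)  →  {holds(b), holds(d), holds(e), inpos(c,e), inpos(c,f), inpos(f,d), linked(b), near(b), on(d), on(f)}
4. move(b,d)  →  {holds(b), holds(d), holds(e), inpos(c,e), inpos(c,f), inpos(f,d), linked(d), near(b), on(b), on(d), on(f)}
5. push(b,f)  →  {holds(b), holds(d), holds(e), inpos(b,f), inpos(c,e), inpos(c,f), inpos(f,d), linked(d), near(b), on(d), on(f)}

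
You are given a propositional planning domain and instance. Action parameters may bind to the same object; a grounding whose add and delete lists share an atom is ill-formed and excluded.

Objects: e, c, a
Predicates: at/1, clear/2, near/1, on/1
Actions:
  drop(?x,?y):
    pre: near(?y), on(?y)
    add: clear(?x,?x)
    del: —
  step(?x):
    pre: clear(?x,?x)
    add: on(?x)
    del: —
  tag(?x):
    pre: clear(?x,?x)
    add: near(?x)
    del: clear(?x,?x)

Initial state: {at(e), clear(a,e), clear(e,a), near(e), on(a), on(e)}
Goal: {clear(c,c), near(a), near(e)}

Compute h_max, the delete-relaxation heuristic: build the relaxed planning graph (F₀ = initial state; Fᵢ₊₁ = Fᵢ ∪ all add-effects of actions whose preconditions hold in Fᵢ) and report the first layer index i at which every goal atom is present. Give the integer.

F0 = init (6 atoms)
F1 = F0 ∪ {clear(a,a), clear(c,c), clear(e,e)}  (9 atoms)
F2 = F1 ∪ {near(a), near(c), on(c)}  (12 atoms)
goal ⊆ F2  ⇒  h_max = 2

2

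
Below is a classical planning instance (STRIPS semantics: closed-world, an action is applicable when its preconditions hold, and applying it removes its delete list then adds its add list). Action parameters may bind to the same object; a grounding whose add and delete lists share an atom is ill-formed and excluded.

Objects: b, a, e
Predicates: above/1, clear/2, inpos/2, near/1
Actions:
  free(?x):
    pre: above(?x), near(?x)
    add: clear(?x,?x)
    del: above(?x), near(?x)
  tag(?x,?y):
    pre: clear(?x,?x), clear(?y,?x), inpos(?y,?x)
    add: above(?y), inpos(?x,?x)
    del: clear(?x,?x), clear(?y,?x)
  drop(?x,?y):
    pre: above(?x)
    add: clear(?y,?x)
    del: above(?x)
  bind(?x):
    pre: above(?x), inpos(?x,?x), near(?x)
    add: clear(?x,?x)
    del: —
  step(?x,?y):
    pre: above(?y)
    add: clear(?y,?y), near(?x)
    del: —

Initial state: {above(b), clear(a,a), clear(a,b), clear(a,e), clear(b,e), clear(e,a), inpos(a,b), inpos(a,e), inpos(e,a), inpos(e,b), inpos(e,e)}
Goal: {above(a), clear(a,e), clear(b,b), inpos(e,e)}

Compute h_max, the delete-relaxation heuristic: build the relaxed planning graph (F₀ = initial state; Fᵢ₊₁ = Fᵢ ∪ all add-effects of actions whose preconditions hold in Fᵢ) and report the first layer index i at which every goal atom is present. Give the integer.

2

F0 = init (11 atoms)
F1 = F0 ∪ {above(e), clear(b,b), clear(e,b), inpos(a,a), near(a), near(b), near(e)}  (18 atoms)
F2 = F1 ∪ {above(a), clear(e,e), inpos(b,b)}  (21 atoms)
goal ⊆ F2  ⇒  h_max = 2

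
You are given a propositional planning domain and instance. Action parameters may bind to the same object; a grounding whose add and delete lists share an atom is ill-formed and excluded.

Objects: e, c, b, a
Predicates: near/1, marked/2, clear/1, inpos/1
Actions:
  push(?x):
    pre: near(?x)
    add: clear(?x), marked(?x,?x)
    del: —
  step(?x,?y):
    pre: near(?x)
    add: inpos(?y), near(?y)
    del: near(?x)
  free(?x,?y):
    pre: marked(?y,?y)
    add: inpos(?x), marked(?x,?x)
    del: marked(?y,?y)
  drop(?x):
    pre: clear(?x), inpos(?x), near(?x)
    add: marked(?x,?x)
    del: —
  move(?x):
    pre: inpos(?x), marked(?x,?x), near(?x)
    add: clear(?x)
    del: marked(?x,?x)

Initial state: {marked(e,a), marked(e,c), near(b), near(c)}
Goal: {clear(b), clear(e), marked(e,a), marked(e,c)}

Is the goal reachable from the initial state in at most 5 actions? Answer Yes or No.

Yes

1. push(b)  →  {clear(b), marked(b,b), marked(e,a), marked(e,c), near(b), near(c)}
2. step(c,e)  →  {clear(b), inpos(e), marked(b,b), marked(e,a), marked(e,c), near(b), near(e)}
3. push(e)  →  {clear(b), clear(e), inpos(e), marked(b,b), marked(e,a), marked(e,c), marked(e,e), near(b), near(e)}
optimal plan length = 3; 3 ≤ 5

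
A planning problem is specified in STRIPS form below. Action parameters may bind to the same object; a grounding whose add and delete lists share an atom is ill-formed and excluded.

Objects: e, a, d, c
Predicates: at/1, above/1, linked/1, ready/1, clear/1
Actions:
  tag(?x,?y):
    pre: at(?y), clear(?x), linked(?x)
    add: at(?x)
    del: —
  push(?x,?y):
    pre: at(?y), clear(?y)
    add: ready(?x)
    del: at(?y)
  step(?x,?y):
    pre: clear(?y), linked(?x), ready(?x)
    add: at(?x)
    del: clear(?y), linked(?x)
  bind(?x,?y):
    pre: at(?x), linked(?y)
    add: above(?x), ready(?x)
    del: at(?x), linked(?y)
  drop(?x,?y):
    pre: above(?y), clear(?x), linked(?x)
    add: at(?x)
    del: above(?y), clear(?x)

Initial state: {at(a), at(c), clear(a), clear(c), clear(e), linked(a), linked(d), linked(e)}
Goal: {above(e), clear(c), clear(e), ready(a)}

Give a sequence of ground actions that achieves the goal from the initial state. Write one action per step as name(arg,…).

1. tag(e,a)  →  {at(a), at(c), at(e), clear(a), clear(c), clear(e), linked(a), linked(d), linked(e)}
2. push(a,a)  →  {at(c), at(e), clear(a), clear(c), clear(e), linked(a), linked(d), linked(e), ready(a)}
3. bind(e,e)  →  {above(e), at(c), clear(a), clear(c), clear(e), linked(a), linked(d), ready(a), ready(e)}

tag(e,a); push(a,a); bind(e,e)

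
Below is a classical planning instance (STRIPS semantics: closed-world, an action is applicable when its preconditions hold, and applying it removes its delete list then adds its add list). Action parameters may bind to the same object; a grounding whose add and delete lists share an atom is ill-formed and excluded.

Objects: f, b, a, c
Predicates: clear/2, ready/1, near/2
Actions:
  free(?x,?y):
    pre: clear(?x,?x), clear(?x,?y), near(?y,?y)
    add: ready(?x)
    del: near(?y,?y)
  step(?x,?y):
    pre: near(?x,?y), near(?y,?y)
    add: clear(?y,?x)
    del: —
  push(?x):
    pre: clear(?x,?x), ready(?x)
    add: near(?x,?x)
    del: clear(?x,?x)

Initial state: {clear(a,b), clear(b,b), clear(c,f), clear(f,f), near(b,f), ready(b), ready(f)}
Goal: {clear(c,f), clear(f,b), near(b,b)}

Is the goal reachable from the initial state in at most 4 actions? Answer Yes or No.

Yes

1. push(f)  →  {clear(a,b), clear(b,b), clear(c,f), near(b,f), near(f,f), ready(b), ready(f)}
2. step(b,f)  →  {clear(a,b), clear(b,b), clear(c,f), clear(f,b), near(b,f), near(f,f), ready(b), ready(f)}
3. push(b)  →  {clear(a,b), clear(c,f), clear(f,b), near(b,b), near(b,f), near(f,f), ready(b), ready(f)}
optimal plan length = 3; 3 ≤ 4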